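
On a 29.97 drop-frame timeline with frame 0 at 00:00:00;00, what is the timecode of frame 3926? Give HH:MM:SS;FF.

00:02:11;00

Each 10-minute DF block holds 10 × 60 × 30 − 9 × 2 = 17982 frames. 3926 ÷ 17982 → 0 full blocks, remainder 3926.
Within the partial block the first minute is 1800 frames and each further minute 1798, so 2 further minute boundaries passed. Total skipped labels = 18 × 0 + 2 × 2 = 4.
Non-drop label index = 3926 + 4 = 3930; at 30 labels/s that is 00:02:11:00, i.e. DF 00:02:11;00.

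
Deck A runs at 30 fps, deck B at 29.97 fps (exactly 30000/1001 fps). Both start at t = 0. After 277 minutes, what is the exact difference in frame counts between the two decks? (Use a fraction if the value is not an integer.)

277 min = 16620 s.
A emits 30 × 16620 = 498600 frames; B emits 30000/1001 × 16620 = 498600000/1001.
Difference = 498600/1001 frames (≈ 498.1019); B is behind A.

498600/1001 frames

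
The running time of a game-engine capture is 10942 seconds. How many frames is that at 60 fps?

Frames = 10942 × 60 = 656520.

656520 frames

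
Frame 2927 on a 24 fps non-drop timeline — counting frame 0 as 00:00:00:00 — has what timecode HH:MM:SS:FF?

2927 ÷ 24 = 121 full seconds, remainder 23 frames.
121 s = 0 h 2 min 1 s.
Timecode: 00:02:01:23.

00:02:01:23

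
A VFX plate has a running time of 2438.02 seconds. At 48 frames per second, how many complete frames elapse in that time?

Frames = 2438.02 × 48 = 2925624/25 ≈ 117024.9600.
Complete frames: 117024.

117024 frames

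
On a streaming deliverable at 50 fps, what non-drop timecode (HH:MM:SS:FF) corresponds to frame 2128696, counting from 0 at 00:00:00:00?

11:49:33:46

2128696 ÷ 50 = 42573 full seconds, remainder 46 frames.
42573 s = 11 h 49 min 33 s.
Timecode: 11:49:33:46.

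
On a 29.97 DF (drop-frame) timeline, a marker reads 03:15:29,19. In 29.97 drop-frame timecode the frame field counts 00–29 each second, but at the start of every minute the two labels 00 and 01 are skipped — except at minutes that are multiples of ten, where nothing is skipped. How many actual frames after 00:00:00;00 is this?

351537

As if non-drop at 30 labels/s: (3 × 3600 + 15 × 60 + 29) × 30 + 19 = 351889.
Minute boundaries passed: 195; those not divisible by 10: 195 − 19 = 176; dropped labels = 2 × 176 = 352.
Actual frame index = 351889 − 352 = 351537.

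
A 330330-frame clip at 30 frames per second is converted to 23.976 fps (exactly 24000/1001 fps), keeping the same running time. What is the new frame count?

Target frames = source frames × (target rate / source rate) = 330330 × (24000/1001)/(30) = 330330 × 800/1001 = 264000.

264000 frames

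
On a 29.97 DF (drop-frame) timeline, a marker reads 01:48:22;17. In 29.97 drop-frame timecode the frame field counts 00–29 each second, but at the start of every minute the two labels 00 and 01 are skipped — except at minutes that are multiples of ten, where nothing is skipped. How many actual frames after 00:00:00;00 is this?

194881

Complete 10-minute blocks: 10, each 17982 frames → 179820.
Remaining 8 whole minutes in the current block: 1800 + 7 × 1798 = 14386 frames.
Within the current minute: 22 × 30 + 17 − 2 = 675 (labels ;00/;01 skipped at this minute). Total = 179820 + 14386 + 675 = 194881.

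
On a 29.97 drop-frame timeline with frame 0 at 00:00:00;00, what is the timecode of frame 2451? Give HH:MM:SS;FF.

00:01:21;23

Each 10-minute DF block holds 10 × 60 × 30 − 9 × 2 = 17982 frames. 2451 ÷ 17982 → 0 full blocks, remainder 2451.
Within the partial block the first minute is 1800 frames and each further minute 1798, so 1 further minute boundary passed. Total skipped labels = 18 × 0 + 2 × 1 = 2.
Non-drop label index = 2451 + 2 = 2453; at 30 labels/s that is 00:01:21:23, i.e. DF 00:01:21;23.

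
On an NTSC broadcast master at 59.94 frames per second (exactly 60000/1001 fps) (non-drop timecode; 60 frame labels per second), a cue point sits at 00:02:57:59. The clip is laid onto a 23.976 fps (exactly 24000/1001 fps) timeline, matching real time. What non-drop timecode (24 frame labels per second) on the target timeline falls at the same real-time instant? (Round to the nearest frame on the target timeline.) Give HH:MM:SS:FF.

00:02:58:00

Source frame index: (0×3600 + 2×60 + 57) × 60 + 59 = 10679.
Real time: 10679 / (60000/1001) = 10689679/60000 s.
Target frame: (10689679/60000) × (24000/1001) = 21358/5 ≈ 4271.600 → 4272.
At 24 labels/s: frame 4272 → 00:02:58:00.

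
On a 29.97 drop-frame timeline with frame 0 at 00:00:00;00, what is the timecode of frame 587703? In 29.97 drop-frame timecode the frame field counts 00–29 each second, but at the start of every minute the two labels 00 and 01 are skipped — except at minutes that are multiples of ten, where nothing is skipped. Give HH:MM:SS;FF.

05:26:49;21

Ten DF minutes hold 17982 frames, so frame 587703 lies in block 32 (frames 575424–593405) with 12279 frames into that block.
The block's first minute is 1800 frames and the rest 1798 each; 12279 frames reaches minute 6, so 32 × 18 + 6 × 2 = 588 labels have been skipped so far.
Adding those back, label number 587703 + 588 = 588291 at 30 labels/s is 19609 s + 21 f = 5 h 26 min 49 s frame 21, i.e. 05:26:49;21.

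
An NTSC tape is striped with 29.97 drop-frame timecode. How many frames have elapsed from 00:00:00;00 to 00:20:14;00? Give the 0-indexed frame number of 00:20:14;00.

36384

Complete 10-minute blocks: 2, each 17982 frames → 35964.
Remaining 0 whole minutes in the current block: 0 frames.
Within the current minute: 14 × 30 + 0 = 420. Total = 35964 + 0 + 420 = 36384.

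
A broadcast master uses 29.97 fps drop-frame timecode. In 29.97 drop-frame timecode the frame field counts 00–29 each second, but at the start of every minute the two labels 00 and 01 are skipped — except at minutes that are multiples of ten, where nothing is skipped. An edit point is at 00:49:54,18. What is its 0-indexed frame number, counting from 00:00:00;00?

As if non-drop at 30 labels/s: (0 × 3600 + 49 × 60 + 54) × 30 + 18 = 89838.
Minute boundaries passed: 49; those not divisible by 10: 49 − 4 = 45; dropped labels = 2 × 45 = 90.
Actual frame index = 89838 − 90 = 89748.

89748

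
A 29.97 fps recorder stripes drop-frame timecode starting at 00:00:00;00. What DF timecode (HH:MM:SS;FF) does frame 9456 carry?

Each 10-minute DF block holds 10 × 60 × 30 − 9 × 2 = 17982 frames. 9456 ÷ 17982 → 0 full blocks, remainder 9456.
Within the partial block the first minute is 1800 frames and each further minute 1798, so 5 further minute boundaries passed. Total skipped labels = 18 × 0 + 2 × 5 = 10.
Non-drop label index = 9456 + 10 = 9466; at 30 labels/s that is 00:05:15:16, i.e. DF 00:05:15;16.

00:05:15;16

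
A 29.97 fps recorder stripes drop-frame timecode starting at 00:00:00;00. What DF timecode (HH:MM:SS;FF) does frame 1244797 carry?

Ten DF minutes hold 17982 frames, so frame 1244797 lies in block 69 (frames 1240758–1258739) with 4039 frames into that block.
The block's first minute is 1800 frames and the rest 1798 each; 4039 frames reaches minute 2, so 69 × 18 + 2 × 2 = 1246 labels have been skipped so far.
Adding those back, label number 1244797 + 1246 = 1246043 at 30 labels/s is 41534 s + 23 f = 11 h 32 min 14 s frame 23, i.e. 11:32:14;23.

11:32:14;23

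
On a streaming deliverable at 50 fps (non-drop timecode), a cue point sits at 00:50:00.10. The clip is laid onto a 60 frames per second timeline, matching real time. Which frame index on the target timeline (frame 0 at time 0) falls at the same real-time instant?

Source frame index: (0×3600 + 50×60 + 0) × 50 + 10 = 150010.
Real time: 150010 / (50) = 15001/5 s.
Target frame: (15001/5) × (60) = 180012.

frame 180012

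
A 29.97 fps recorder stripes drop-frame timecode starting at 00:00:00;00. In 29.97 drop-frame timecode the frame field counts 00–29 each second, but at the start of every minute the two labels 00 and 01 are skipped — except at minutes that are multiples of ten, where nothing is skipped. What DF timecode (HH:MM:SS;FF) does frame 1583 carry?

00:00:52;23

Each 10-minute DF block holds 10 × 60 × 30 − 9 × 2 = 17982 frames. 1583 ÷ 17982 → 0 full blocks, remainder 1583.
Within the partial block the first minute is 1800 frames and each further minute 1798, so 0 further minute boundaries passed. Total skipped labels = 18 × 0 + 2 × 0 = 0.
Non-drop label index = 1583 + 0 = 1583; at 30 labels/s that is 00:00:52:23, i.e. DF 00:00:52;23.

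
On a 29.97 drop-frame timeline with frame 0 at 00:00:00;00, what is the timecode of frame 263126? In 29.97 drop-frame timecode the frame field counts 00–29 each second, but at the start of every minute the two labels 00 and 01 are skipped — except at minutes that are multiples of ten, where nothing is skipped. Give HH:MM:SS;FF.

Ten DF minutes hold 17982 frames, so frame 263126 lies in block 14 (frames 251748–269729) with 11378 frames into that block.
The block's first minute is 1800 frames and the rest 1798 each; 11378 frames reaches minute 6, so 14 × 18 + 6 × 2 = 264 labels have been skipped so far.
Adding those back, label number 263126 + 264 = 263390 at 30 labels/s is 8779 s + 20 f = 2 h 26 min 19 s frame 20, i.e. 02:26:19;20.

02:26:19;20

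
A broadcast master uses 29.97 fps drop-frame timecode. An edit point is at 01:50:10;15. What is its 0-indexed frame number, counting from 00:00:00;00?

As if non-drop at 30 labels/s: (1 × 3600 + 50 × 60 + 10) × 30 + 15 = 198315.
Minute boundaries passed: 110; those not divisible by 10: 110 − 11 = 99; dropped labels = 2 × 99 = 198.
Actual frame index = 198315 − 198 = 198117.

198117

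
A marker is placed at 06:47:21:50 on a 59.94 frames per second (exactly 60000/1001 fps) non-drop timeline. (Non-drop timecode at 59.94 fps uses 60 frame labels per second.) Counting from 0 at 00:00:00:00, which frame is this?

frame 1466510

Total seconds to the label: (6 × 3600 + 47 × 60 + 21) = 24441.
Frame index = 24441 × 60 + 50 = 1466510.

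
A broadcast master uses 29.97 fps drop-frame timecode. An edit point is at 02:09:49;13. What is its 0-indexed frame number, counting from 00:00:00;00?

As if non-drop at 30 labels/s: (2 × 3600 + 9 × 60 + 49) × 30 + 13 = 233683.
Minute boundaries passed: 129; those not divisible by 10: 129 − 12 = 117; dropped labels = 2 × 117 = 234.
Actual frame index = 233683 − 234 = 233449.

233449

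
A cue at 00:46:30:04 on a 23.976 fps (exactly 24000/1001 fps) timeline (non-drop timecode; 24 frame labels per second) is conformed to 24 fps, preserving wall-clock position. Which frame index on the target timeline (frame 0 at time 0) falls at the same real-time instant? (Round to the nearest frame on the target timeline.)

frame 67031

Source frame index: (0×3600 + 46×60 + 30) × 24 + 4 = 66964.
Real time: 66964 / (24000/1001) = 16757741/6000 s.
Target frame: (16757741/6000) × (24) = 16757741/250 ≈ 67030.964 → 67031.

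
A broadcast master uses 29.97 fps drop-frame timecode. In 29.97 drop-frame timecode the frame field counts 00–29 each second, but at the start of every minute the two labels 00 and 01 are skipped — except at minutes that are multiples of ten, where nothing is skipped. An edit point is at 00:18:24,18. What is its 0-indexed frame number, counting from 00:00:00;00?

33104

Complete 10-minute blocks: 1, each 17982 frames → 17982.
Remaining 8 whole minutes in the current block: 1800 + 7 × 1798 = 14386 frames.
Within the current minute: 24 × 30 + 18 − 2 = 736 (labels ;00/;01 skipped at this minute). Total = 17982 + 14386 + 736 = 33104.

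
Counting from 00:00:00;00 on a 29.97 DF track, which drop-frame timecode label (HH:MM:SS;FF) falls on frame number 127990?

01:11:10;18

Ten DF minutes hold 17982 frames, so frame 127990 lies in block 7 (frames 125874–143855) with 2116 frames into that block.
The block's first minute is 1800 frames and the rest 1798 each; 2116 frames reaches minute 1, so 7 × 18 + 1 × 2 = 128 labels have been skipped so far.
Adding those back, label number 127990 + 128 = 128118 at 30 labels/s is 4270 s + 18 f = 1 h 11 min 10 s frame 18, i.e. 01:11:10;18.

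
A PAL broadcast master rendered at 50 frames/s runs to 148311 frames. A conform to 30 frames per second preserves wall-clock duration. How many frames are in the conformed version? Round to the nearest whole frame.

88987 frames

Frames at target rate = 148311 × (30) / (50) = 444933/5 ≈ 88986.600.
Nearest whole frame: 88987.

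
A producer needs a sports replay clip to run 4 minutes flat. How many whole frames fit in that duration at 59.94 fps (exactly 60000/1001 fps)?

14385 frames

4 min = 240 s.
Frames = 240 × 60000/1001 = 14400000/1001 ≈ 14385.6144.
Complete frames: 14385.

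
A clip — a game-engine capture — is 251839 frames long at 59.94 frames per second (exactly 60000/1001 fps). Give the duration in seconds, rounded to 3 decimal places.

4201.514 seconds

Running time = 251839 × 1001/60000 = 252090839/60000 s ≈ 4201.514 s.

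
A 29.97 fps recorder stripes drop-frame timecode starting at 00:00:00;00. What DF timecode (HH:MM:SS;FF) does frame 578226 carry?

Ten DF minutes hold 17982 frames, so frame 578226 lies in block 32 (frames 575424–593405) with 2802 frames into that block.
The block's first minute is 1800 frames and the rest 1798 each; 2802 frames reaches minute 1, so 32 × 18 + 1 × 2 = 578 labels have been skipped so far.
Adding those back, label number 578226 + 578 = 578804 at 30 labels/s is 19293 s + 14 f = 5 h 21 min 33 s frame 14, i.e. 05:21:33;14.

05:21:33;14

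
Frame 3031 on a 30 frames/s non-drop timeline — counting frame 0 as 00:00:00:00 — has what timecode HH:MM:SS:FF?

00:01:41:01

3031 ÷ 30 = 101 full seconds, remainder 1 frame.
101 s = 0 h 1 min 41 s.
Timecode: 00:01:41:01.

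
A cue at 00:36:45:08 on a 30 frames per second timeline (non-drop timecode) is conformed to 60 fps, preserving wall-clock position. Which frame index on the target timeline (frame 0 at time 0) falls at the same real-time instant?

frame 132316

Source frame index: (0×3600 + 36×60 + 45) × 30 + 8 = 66158.
Real time: 66158 / (30) = 33079/15 s.
Target frame: (33079/15) × (60) = 132316.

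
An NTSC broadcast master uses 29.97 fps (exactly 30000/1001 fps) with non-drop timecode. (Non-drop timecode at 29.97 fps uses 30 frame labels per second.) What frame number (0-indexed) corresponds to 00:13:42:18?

frame 24678

Total seconds to the label: (0 × 3600 + 13 × 60 + 42) = 822.
Frame index = 822 × 30 + 18 = 24678.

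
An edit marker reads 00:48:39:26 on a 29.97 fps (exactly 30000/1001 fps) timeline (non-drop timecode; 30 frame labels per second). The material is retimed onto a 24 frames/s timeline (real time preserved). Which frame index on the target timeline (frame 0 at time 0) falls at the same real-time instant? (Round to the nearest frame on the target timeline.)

frame 70147

Source frame index: (0×3600 + 48×60 + 39) × 30 + 26 = 87596.
Real time: 87596 / (30000/1001) = 21920899/7500 s.
Target frame: (21920899/7500) × (24) = 43841798/625 ≈ 70146.877 → 70147.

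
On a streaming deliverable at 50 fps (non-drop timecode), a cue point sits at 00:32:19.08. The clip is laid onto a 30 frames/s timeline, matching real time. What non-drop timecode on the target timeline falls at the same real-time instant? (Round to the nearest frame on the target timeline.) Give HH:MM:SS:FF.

00:32:19:05

Source frame index: (0×3600 + 32×60 + 19) × 50 + 8 = 96958.
Real time: 96958 / (50) = 48479/25 s.
Target frame: (48479/25) × (30) = 290874/5 ≈ 58174.800 → 58175.
At 30 labels/s: frame 58175 → 00:32:19:05.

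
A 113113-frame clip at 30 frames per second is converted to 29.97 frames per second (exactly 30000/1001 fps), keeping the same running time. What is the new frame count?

113000 frames

Target frames = source frames × (target rate / source rate) = 113113 × (30000/1001)/(30) = 113113 × 1000/1001 = 113000.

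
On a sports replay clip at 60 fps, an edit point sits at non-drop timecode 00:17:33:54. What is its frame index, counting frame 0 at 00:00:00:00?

Total seconds to the label: (0 × 3600 + 17 × 60 + 33) = 1053.
Frame index = 1053 × 60 + 54 = 63234.

63234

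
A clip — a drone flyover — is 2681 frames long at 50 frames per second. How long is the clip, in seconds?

Running time = 2681 / (50) = 53.62 s.

53.62 seconds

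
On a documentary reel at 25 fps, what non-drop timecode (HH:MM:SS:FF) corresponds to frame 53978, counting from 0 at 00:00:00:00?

53978 ÷ 25 = 2159 full seconds, remainder 3 frames.
2159 s = 0 h 35 min 59 s.
Timecode: 00:35:59:03.

00:35:59:03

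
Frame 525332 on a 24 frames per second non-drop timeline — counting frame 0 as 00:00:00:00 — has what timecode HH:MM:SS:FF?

06:04:48:20

525332 ÷ 24 = 21888 full seconds, remainder 20 frames.
21888 s = 6 h 4 min 48 s.
Timecode: 06:04:48:20.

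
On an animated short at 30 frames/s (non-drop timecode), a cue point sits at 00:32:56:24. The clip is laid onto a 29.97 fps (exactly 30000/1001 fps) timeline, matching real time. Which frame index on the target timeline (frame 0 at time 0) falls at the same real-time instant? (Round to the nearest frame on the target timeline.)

frame 59245

Source frame index: (0×3600 + 32×60 + 56) × 30 + 24 = 59304.
Real time: 59304 / (30) = 9884/5 s.
Target frame: (9884/5) × (30000/1001) = 8472000/143 ≈ 59244.755 → 59245.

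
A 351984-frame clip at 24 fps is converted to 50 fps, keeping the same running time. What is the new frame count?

Target frames = source frames × (target rate / source rate) = 351984 × (50)/(24) = 351984 × 25/12 = 733300.

733300 frames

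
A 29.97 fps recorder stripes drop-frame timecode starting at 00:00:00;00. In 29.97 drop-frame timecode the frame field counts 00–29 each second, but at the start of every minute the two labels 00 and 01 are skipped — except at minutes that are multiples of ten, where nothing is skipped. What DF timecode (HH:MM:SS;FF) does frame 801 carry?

Each 10-minute DF block holds 10 × 60 × 30 − 9 × 2 = 17982 frames. 801 ÷ 17982 → 0 full blocks, remainder 801.
Within the partial block the first minute is 1800 frames and each further minute 1798, so 0 further minute boundaries passed. Total skipped labels = 18 × 0 + 2 × 0 = 0.
Non-drop label index = 801 + 0 = 801; at 30 labels/s that is 00:00:26:21, i.e. DF 00:00:26;21.

00:00:26;21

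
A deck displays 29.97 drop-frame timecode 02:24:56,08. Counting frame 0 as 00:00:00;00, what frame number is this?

260628

As if non-drop at 30 labels/s: (2 × 3600 + 24 × 60 + 56) × 30 + 8 = 260888.
Minute boundaries passed: 144; those not divisible by 10: 144 − 14 = 130; dropped labels = 2 × 130 = 260.
Actual frame index = 260888 − 260 = 260628.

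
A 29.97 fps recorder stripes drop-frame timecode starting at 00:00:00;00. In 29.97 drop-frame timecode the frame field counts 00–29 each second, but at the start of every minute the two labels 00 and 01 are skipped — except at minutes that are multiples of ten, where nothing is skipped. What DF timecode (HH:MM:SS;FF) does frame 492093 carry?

Each 10-minute DF block holds 10 × 60 × 30 − 9 × 2 = 17982 frames. 492093 ÷ 17982 → 27 full blocks, remainder 6579.
Within the partial block the first minute is 1800 frames and each further minute 1798, so 3 further minute boundaries passed. Total skipped labels = 18 × 27 + 2 × 3 = 492.
Non-drop label index = 492093 + 492 = 492585; at 30 labels/s that is 04:33:39:15, i.e. DF 04:33:39;15.

04:33:39;15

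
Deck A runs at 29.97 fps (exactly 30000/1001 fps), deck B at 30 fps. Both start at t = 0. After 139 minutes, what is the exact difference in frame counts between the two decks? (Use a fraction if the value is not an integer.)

139 min = 8340 s.
A emits 30000/1001 × 8340 = 250200000/1001 frames; B emits 30 × 8340 = 250200.
Difference = 250200/1001 frames (≈ 249.9500); B is ahead of A.

250200/1001 frames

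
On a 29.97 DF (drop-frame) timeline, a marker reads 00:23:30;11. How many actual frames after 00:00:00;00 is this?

42269

Complete 10-minute blocks: 2, each 17982 frames → 35964.
Remaining 3 whole minutes in the current block: 1800 + 2 × 1798 = 5396 frames.
Within the current minute: 30 × 30 + 11 − 2 = 909 (labels ;00/;01 skipped at this minute). Total = 35964 + 5396 + 909 = 42269.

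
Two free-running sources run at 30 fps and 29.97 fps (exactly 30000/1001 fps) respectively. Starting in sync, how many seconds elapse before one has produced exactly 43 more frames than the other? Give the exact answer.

The gap grows by |30000/1001 − 30| = 30/1001 frames per second.
Time for a 43-frame gap: 43 ÷ (30/1001) = 43043/30 s.

43043/30 seconds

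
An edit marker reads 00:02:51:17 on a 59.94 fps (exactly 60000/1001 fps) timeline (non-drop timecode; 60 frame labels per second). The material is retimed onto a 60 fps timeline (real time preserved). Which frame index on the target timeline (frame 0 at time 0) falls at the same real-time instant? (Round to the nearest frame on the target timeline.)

Source frame index: (0×3600 + 2×60 + 51) × 60 + 17 = 10277.
Real time: 10277 / (60000/1001) = 10287277/60000 s.
Target frame: (10287277/60000) × (60) = 10287277/1000 ≈ 10287.277 → 10287.

frame 10287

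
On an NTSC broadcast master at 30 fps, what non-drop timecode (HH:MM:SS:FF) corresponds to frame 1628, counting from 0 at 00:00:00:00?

00:00:54:08

1628 ÷ 30 = 54 full seconds, remainder 8 frames.
54 s = 0 h 0 min 54 s.
Timecode: 00:00:54:08.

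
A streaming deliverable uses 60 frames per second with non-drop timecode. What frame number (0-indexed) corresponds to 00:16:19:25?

Total seconds to the label: (0 × 3600 + 16 × 60 + 19) = 979.
Frame index = 979 × 60 + 25 = 58765.

58765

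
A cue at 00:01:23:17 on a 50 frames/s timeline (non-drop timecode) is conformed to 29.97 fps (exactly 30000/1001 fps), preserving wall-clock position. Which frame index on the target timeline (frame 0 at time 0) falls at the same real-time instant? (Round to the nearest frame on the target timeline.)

frame 2498

Source frame index: (0×3600 + 1×60 + 23) × 50 + 17 = 4167.
Real time: 4167 / (50) = 4167/50 s.
Target frame: (4167/50) × (30000/1001) = 2500200/1001 ≈ 2497.702 → 2498.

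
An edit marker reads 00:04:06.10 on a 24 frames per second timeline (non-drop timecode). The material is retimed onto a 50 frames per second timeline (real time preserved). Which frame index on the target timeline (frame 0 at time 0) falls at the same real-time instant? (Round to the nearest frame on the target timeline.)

frame 12321

Source frame index: (0×3600 + 4×60 + 6) × 24 + 10 = 5914.
Real time: 5914 / (24) = 2957/12 s.
Target frame: (2957/12) × (50) = 73925/6 ≈ 12320.833 → 12321.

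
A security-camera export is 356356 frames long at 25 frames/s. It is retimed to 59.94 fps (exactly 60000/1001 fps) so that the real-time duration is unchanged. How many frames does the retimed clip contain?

854400 frames

Target frames = source frames × (target rate / source rate) = 356356 × (60000/1001)/(25) = 356356 × 2400/1001 = 854400.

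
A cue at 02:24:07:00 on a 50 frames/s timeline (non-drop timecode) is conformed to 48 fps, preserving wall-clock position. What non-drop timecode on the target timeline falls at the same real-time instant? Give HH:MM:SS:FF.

02:24:07:00

Source frame index: (2×3600 + 24×60 + 7) × 50 + 0 = 432350.
Real time: 432350 / (50) = 8647 s.
Target frame: (8647) × (48) = 415056.
At 48 labels/s: frame 415056 → 02:24:07:00.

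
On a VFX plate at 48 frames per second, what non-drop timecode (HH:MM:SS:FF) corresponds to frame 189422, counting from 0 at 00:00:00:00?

01:05:46:14

189422 ÷ 48 = 3946 full seconds, remainder 14 frames.
3946 s = 1 h 5 min 46 s.
Timecode: 01:05:46:14.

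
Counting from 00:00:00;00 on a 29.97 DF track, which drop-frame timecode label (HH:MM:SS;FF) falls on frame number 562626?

05:12:52;28

Ten DF minutes hold 17982 frames, so frame 562626 lies in block 31 (frames 557442–575423) with 5184 frames into that block.
The block's first minute is 1800 frames and the rest 1798 each; 5184 frames reaches minute 2, so 31 × 18 + 2 × 2 = 562 labels have been skipped so far.
Adding those back, label number 562626 + 562 = 563188 at 30 labels/s is 18772 s + 28 f = 5 h 12 min 52 s frame 28, i.e. 05:12:52;28.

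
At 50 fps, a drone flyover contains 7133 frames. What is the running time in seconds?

142.66 seconds

Running time = 7133 / (50) = 142.66 s.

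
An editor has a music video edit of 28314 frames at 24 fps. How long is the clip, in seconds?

1179.75 seconds

Running time = 28314 / (24) = 1179.75 s.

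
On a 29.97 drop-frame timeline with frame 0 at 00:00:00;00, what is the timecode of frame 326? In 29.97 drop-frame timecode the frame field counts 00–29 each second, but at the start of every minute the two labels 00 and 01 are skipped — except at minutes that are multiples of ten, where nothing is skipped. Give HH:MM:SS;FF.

00:00:10;26

Each 10-minute DF block holds 10 × 60 × 30 − 9 × 2 = 17982 frames. 326 ÷ 17982 → 0 full blocks, remainder 326.
Within the partial block the first minute is 1800 frames and each further minute 1798, so 0 further minute boundaries passed. Total skipped labels = 18 × 0 + 2 × 0 = 0.
Non-drop label index = 326 + 0 = 326; at 30 labels/s that is 00:00:10:26, i.e. DF 00:00:10;26.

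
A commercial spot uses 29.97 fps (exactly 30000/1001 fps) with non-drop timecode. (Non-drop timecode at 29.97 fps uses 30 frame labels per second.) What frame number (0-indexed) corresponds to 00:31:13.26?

frame 56216

Total seconds to the label: (0 × 3600 + 31 × 60 + 13) = 1873.
Frame index = 1873 × 30 + 26 = 56216.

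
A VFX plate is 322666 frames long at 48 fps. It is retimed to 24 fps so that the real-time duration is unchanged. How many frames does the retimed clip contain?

161333 frames

Target frames = source frames × (target rate / source rate) = 322666 × (24)/(48) = 322666 × 1/2 = 161333.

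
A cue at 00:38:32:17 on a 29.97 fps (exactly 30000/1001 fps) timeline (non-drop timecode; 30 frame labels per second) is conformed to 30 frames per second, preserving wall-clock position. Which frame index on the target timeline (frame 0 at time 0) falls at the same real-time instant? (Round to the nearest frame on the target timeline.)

frame 69446

Source frame index: (0×3600 + 38×60 + 32) × 30 + 17 = 69377.
Real time: 69377 / (30000/1001) = 69446377/30000 s.
Target frame: (69446377/30000) × (30) = 69446377/1000 ≈ 69446.377 → 69446.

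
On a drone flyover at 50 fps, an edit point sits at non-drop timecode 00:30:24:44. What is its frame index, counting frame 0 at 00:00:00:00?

91244

Total seconds to the label: (0 × 3600 + 30 × 60 + 24) = 1824.
Frame index = 1824 × 50 + 44 = 91244.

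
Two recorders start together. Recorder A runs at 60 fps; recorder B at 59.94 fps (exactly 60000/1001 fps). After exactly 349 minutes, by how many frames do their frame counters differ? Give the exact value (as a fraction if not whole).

349 min = 20940 s.
A emits 60 × 20940 = 1256400 frames; B emits 60000/1001 × 20940 = 1256400000/1001.
Difference = 1256400/1001 frames (≈ 1255.1449); B is behind A.

1256400/1001 frames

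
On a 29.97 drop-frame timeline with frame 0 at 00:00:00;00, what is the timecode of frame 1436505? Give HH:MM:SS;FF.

13:18:51;13

Each 10-minute DF block holds 10 × 60 × 30 − 9 × 2 = 17982 frames. 1436505 ÷ 17982 → 79 full blocks, remainder 15927.
Within the partial block the first minute is 1800 frames and each further minute 1798, so 8 further minute boundaries passed. Total skipped labels = 18 × 79 + 2 × 8 = 1438.
Non-drop label index = 1436505 + 1438 = 1437943; at 30 labels/s that is 13:18:51:13, i.e. DF 13:18:51;13.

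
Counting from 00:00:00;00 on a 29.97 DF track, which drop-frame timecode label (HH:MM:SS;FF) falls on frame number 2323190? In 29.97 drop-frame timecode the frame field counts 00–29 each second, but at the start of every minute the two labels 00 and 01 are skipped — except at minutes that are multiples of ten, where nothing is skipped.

21:31:57;04

Each 10-minute DF block holds 10 × 60 × 30 − 9 × 2 = 17982 frames. 2323190 ÷ 17982 → 129 full blocks, remainder 3512.
Within the partial block the first minute is 1800 frames and each further minute 1798, so 1 further minute boundary passed. Total skipped labels = 18 × 129 + 2 × 1 = 2324.
Non-drop label index = 2323190 + 2324 = 2325514; at 30 labels/s that is 21:31:57:04, i.e. DF 21:31:57;04.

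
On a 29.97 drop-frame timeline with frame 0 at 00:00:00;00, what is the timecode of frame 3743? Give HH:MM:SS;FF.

00:02:04;27

Each 10-minute DF block holds 10 × 60 × 30 − 9 × 2 = 17982 frames. 3743 ÷ 17982 → 0 full blocks, remainder 3743.
Within the partial block the first minute is 1800 frames and each further minute 1798, so 2 further minute boundaries passed. Total skipped labels = 18 × 0 + 2 × 2 = 4.
Non-drop label index = 3743 + 4 = 3747; at 30 labels/s that is 00:02:04:27, i.e. DF 00:02:04;27.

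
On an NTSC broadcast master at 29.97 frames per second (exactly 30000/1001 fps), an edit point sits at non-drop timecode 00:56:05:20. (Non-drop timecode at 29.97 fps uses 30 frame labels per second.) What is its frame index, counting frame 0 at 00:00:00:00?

Total seconds to the label: (0 × 3600 + 56 × 60 + 5) = 3365.
Frame index = 3365 × 30 + 20 = 100970.

100970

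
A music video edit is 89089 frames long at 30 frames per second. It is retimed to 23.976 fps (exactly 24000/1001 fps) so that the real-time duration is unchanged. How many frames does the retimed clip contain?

Target frames = source frames × (target rate / source rate) = 89089 × (24000/1001)/(30) = 89089 × 800/1001 = 71200.

71200 frames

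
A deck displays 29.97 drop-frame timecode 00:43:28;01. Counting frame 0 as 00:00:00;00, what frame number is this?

As if non-drop at 30 labels/s: (0 × 3600 + 43 × 60 + 28) × 30 + 1 = 78241.
Minute boundaries passed: 43; those not divisible by 10: 43 − 4 = 39; dropped labels = 2 × 39 = 78.
Actual frame index = 78241 − 78 = 78163.

78163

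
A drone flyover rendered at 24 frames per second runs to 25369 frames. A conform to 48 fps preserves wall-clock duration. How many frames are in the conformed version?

50738 frames

Target frames = source frames × (target rate / source rate) = 25369 × (48)/(24) = 25369 × 2 = 50738.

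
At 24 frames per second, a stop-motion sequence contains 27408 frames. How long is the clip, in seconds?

Running time = 27408 / (24) = 1142 s.

1142 seconds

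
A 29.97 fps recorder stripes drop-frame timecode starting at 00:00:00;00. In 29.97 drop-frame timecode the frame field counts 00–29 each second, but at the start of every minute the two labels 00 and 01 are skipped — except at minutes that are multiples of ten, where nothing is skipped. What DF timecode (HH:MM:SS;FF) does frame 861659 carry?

07:59:10;23

Ten DF minutes hold 17982 frames, so frame 861659 lies in block 47 (frames 845154–863135) with 16505 frames into that block.
The block's first minute is 1800 frames and the rest 1798 each; 16505 frames reaches minute 9, so 47 × 18 + 9 × 2 = 864 labels have been skipped so far.
Adding those back, label number 861659 + 864 = 862523 at 30 labels/s is 28750 s + 23 f = 7 h 59 min 10 s frame 23, i.e. 07:59:10;23.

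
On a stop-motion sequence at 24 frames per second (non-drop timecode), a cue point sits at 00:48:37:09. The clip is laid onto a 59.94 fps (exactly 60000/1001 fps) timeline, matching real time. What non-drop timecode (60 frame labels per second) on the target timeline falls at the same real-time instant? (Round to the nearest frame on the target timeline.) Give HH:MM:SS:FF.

Source frame index: (0×3600 + 48×60 + 37) × 24 + 9 = 70017.
Real time: 70017 / (24) = 23339/8 s.
Target frame: (23339/8) × (60000/1001) = 175042500/1001 ≈ 174867.632 → 174868.
At 60 labels/s: frame 174868 → 00:48:34:28.

00:48:34:28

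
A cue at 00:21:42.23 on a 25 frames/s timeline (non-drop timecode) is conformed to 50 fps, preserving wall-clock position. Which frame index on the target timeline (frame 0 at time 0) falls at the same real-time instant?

Source frame index: (0×3600 + 21×60 + 42) × 25 + 23 = 32573.
Real time: 32573 / (25) = 32573/25 s.
Target frame: (32573/25) × (50) = 65146.

frame 65146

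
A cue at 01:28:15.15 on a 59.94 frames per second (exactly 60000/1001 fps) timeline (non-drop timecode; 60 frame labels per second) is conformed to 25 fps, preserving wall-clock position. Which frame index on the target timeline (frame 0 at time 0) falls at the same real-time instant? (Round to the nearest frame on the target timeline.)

frame 132514

Source frame index: (1×3600 + 28×60 + 15) × 60 + 15 = 317715.
Real time: 317715 / (60000/1001) = 21202181/4000 s.
Target frame: (21202181/4000) × (25) = 21202181/160 ≈ 132513.631 → 132514.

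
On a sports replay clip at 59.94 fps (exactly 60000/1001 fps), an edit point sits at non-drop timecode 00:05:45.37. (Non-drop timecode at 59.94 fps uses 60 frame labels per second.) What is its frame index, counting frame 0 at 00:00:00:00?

Total seconds to the label: (0 × 3600 + 5 × 60 + 45) = 345.
Frame index = 345 × 60 + 37 = 20737.

20737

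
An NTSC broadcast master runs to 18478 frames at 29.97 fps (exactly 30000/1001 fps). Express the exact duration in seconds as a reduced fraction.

Running time = 18478 ÷ (30000/1001) = 18478 × 1001/30000 = 9248239/15000 s.

9248239/15000 seconds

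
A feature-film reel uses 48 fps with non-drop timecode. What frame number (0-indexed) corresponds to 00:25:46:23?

74231

Total seconds to the label: (0 × 3600 + 25 × 60 + 46) = 1546.
Frame index = 1546 × 48 + 23 = 74231.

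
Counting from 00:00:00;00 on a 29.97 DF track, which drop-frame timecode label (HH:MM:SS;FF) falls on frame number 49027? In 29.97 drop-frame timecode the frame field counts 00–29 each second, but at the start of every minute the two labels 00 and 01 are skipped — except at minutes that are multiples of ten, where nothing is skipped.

00:27:15;27

Ten DF minutes hold 17982 frames, so frame 49027 lies in block 2 (frames 35964–53945) with 13063 frames into that block.
The block's first minute is 1800 frames and the rest 1798 each; 13063 frames reaches minute 7, so 2 × 18 + 7 × 2 = 50 labels have been skipped so far.
Adding those back, label number 49027 + 50 = 49077 at 30 labels/s is 1635 s + 27 f = 0 h 27 min 15 s frame 27, i.e. 00:27:15;27.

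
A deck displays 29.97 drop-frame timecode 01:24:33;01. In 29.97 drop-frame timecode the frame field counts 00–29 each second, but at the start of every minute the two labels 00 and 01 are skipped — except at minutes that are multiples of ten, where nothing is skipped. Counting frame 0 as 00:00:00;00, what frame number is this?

152039

Complete 10-minute blocks: 8, each 17982 frames → 143856.
Remaining 4 whole minutes in the current block: 1800 + 3 × 1798 = 7194 frames.
Within the current minute: 33 × 30 + 1 − 2 = 989 (labels ;00/;01 skipped at this minute). Total = 143856 + 7194 + 989 = 152039.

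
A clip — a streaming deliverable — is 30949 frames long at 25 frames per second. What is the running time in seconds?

Running time = 30949 / (25) = 1237.96 s.

1237.96 seconds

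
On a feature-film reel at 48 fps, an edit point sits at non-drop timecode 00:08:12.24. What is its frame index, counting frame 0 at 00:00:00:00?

Total seconds to the label: (0 × 3600 + 8 × 60 + 12) = 492.
Frame index = 492 × 48 + 24 = 23640.

23640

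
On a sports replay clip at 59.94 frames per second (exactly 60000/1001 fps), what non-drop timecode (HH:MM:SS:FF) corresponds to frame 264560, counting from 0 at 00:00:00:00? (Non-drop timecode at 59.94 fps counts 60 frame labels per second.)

264560 ÷ 60 = 4409 full seconds, remainder 20 frames.
4409 s = 1 h 13 min 29 s.
Timecode: 01:13:29:20.

01:13:29:20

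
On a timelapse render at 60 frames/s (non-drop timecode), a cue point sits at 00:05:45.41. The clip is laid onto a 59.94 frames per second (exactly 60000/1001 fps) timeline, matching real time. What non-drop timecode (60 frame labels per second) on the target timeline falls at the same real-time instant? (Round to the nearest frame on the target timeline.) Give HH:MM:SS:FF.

00:05:45:20

Source frame index: (0×3600 + 5×60 + 45) × 60 + 41 = 20741.
Real time: 20741 / (60) = 20741/60 s.
Target frame: (20741/60) × (60000/1001) = 2963000/143 ≈ 20720.280 → 20720.
At 60 labels/s: frame 20720 → 00:05:45:20.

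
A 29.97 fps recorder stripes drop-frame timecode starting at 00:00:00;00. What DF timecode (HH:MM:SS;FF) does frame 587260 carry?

Each 10-minute DF block holds 10 × 60 × 30 − 9 × 2 = 17982 frames. 587260 ÷ 17982 → 32 full blocks, remainder 11836.
Within the partial block the first minute is 1800 frames and each further minute 1798, so 6 further minute boundaries passed. Total skipped labels = 18 × 32 + 2 × 6 = 588.
Non-drop label index = 587260 + 588 = 587848; at 30 labels/s that is 05:26:34:28, i.e. DF 05:26:34;28.

05:26:34;28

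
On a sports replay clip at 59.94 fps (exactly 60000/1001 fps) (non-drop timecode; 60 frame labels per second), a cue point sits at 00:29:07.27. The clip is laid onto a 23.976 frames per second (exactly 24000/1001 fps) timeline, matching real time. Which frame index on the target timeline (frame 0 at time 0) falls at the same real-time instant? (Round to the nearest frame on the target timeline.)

Source frame index: (0×3600 + 29×60 + 7) × 60 + 27 = 104847.
Real time: 104847 / (60000/1001) = 34983949/20000 s.
Target frame: (34983949/20000) × (24000/1001) = 209694/5 ≈ 41938.800 → 41939.

frame 41939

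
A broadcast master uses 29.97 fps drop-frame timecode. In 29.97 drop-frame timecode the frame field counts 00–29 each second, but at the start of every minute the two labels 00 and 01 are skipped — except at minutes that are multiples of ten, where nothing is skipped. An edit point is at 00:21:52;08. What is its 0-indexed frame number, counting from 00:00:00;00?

As if non-drop at 30 labels/s: (0 × 3600 + 21 × 60 + 52) × 30 + 8 = 39368.
Minute boundaries passed: 21; those not divisible by 10: 21 − 2 = 19; dropped labels = 2 × 19 = 38.
Actual frame index = 39368 − 38 = 39330.

39330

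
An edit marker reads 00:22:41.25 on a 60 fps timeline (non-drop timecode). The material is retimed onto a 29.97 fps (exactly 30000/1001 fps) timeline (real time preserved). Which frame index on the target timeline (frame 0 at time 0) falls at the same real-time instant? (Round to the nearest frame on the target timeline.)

Source frame index: (0×3600 + 22×60 + 41) × 60 + 25 = 81685.
Real time: 81685 / (60) = 16337/12 s.
Target frame: (16337/12) × (30000/1001) = 40842500/1001 ≈ 40801.698 → 40802.

frame 40802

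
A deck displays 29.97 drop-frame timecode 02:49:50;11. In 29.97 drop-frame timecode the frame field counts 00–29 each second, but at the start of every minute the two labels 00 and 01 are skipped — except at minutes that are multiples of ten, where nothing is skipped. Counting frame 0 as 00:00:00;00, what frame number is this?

Complete 10-minute blocks: 16, each 17982 frames → 287712.
Remaining 9 whole minutes in the current block: 1800 + 8 × 1798 = 16184 frames.
Within the current minute: 50 × 30 + 11 − 2 = 1509 (labels ;00/;01 skipped at this minute). Total = 287712 + 16184 + 1509 = 305405.

305405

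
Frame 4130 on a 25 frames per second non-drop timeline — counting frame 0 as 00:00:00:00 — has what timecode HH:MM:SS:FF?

00:02:45:05

4130 ÷ 25 = 165 full seconds, remainder 5 frames.
165 s = 0 h 2 min 45 s.
Timecode: 00:02:45:05.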